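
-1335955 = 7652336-8988291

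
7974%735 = 624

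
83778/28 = 41889/14 = 2992.07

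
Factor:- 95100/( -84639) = 100/89  =  2^2 * 5^2 * 89^( - 1)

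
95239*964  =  91810396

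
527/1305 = 527/1305 =0.40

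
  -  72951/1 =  -72951 = - 72951.00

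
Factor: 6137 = 17^1*19^2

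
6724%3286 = 152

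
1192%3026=1192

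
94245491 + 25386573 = 119632064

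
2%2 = 0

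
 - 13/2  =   - 7+1/2= - 6.50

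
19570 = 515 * 38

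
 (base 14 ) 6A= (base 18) 54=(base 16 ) 5E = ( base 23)42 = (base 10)94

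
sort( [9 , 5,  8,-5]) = [-5,  5,8, 9 ]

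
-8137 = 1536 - 9673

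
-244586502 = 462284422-706870924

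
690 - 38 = 652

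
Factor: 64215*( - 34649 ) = - 3^2*5^1*1427^1 * 34649^1 = - 2224985535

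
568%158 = 94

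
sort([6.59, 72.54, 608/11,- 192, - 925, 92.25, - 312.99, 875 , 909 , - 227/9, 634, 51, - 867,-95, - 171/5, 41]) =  [ - 925, - 867, - 312.99, - 192,-95, - 171/5, - 227/9, 6.59, 41, 51,608/11,  72.54,  92.25, 634, 875, 909 ] 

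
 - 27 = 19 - 46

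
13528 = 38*356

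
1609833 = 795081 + 814752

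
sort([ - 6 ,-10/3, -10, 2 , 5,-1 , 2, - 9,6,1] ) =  [-10,  -  9 ,- 6,-10/3 , - 1, 1,2,2, 5,6 ]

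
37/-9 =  - 37/9=- 4.11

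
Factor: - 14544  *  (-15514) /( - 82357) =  - 2^5*3^2*11^ ( - 1)*101^1*7487^( - 1 )*7757^1 = -225635616/82357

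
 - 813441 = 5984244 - 6797685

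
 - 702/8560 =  - 351/4280= -0.08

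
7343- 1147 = 6196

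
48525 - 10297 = 38228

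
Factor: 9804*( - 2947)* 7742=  - 223684867896 = - 2^3* 3^1*7^3*19^1*43^1 * 79^1* 421^1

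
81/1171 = 81/1171 = 0.07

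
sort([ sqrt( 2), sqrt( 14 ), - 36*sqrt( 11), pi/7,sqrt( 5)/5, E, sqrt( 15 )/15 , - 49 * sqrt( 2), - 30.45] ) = [ - 36*sqrt( 11),-49*sqrt( 2),  -  30.45, sqrt ( 15)/15,sqrt( 5)/5, pi/7, sqrt( 2 ),E, sqrt( 14)] 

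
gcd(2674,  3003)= 7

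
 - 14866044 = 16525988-31392032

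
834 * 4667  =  3892278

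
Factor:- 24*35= -840 = -2^3 * 3^1*5^1*7^1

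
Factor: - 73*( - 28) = 2044 = 2^2 * 7^1*73^1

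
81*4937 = 399897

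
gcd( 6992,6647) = 23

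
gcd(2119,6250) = 1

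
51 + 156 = 207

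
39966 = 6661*6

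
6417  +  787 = 7204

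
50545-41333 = 9212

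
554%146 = 116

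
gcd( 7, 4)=1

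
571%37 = 16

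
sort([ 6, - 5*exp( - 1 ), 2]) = [-5*exp( - 1),2, 6]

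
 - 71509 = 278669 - 350178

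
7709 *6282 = 48427938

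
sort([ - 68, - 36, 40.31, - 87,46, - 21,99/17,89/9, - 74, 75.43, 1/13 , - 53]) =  [ - 87  , - 74, - 68, - 53, - 36,-21,1/13, 99/17,89/9, 40.31, 46,75.43]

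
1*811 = 811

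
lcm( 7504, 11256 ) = 22512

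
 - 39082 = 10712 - 49794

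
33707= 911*37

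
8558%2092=190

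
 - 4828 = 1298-6126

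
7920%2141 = 1497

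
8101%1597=116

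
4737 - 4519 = 218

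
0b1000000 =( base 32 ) 20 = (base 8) 100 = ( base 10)64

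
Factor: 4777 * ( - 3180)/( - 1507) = 15190860/1507= 2^2*3^1*5^1*11^(- 1) * 17^1*53^1 * 137^(-1)*281^1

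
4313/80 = 4313/80 = 53.91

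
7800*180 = 1404000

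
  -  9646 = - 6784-2862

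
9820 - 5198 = 4622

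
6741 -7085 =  - 344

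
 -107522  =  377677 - 485199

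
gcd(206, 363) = 1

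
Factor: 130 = 2^1*5^1*13^1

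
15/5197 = 15/5197 = 0.00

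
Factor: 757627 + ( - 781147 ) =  - 2^5*3^1*5^1*7^2 =-23520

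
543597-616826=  - 73229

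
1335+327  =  1662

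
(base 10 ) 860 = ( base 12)5b8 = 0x35C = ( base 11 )712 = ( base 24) 1BK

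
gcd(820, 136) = 4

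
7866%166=64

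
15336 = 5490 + 9846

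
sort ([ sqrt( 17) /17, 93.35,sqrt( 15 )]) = [sqrt(17 )/17, sqrt(15),93.35]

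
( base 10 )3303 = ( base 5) 101203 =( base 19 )92G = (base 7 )12426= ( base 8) 6347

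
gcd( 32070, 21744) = 6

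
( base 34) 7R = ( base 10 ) 265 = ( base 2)100001001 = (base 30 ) 8P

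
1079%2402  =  1079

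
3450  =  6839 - 3389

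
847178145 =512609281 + 334568864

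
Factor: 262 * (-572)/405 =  - 2^3*3^( - 4)*5^( - 1 )*11^1 * 13^1*131^1= - 149864/405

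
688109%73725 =24584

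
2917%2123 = 794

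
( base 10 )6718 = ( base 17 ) 1643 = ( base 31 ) 6UM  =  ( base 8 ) 15076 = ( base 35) 5gx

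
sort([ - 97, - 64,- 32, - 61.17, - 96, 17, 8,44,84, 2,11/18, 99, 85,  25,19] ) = [ - 97,-96, - 64,- 61.17, - 32,11/18,2,8, 17,19, 25, 44,84,85,99]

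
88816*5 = 444080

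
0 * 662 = 0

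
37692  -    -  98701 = 136393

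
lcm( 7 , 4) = 28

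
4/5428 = 1/1357 = 0.00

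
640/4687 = 640/4687 = 0.14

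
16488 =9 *1832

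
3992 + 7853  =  11845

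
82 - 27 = 55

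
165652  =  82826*2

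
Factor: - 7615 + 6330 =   -  5^1 * 257^1 = - 1285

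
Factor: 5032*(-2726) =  - 2^4*17^1*29^1 * 37^1*47^1 = - 13717232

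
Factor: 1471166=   2^1 * 101^1 *7283^1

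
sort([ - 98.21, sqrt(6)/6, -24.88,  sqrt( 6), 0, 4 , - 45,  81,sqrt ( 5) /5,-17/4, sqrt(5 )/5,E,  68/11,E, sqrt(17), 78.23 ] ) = [  -  98.21 ,-45, - 24.88, - 17/4,0, sqrt( 6 ) /6, sqrt(5) /5, sqrt(5) /5, sqrt(6),E,E, 4, sqrt(17), 68/11,78.23,81 ]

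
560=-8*( - 70 )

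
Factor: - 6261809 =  - 6261809^1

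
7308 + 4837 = 12145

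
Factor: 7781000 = 2^3  *  5^3*31^1*251^1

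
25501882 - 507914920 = -482413038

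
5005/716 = 5005/716  =  6.99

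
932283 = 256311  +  675972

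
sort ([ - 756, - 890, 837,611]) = [ - 890, - 756, 611,837]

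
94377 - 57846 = 36531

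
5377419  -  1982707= 3394712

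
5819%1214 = 963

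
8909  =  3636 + 5273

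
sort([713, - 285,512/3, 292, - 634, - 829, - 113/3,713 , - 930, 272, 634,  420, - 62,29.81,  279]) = [ - 930, - 829, - 634,- 285,  -  62, - 113/3 , 29.81,512/3, 272, 279,292  ,  420,634,713 , 713]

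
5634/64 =2817/32 = 88.03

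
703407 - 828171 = -124764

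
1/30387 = 1/30387 = 0.00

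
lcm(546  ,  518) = 20202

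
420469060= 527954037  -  107484977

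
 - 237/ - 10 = 23 + 7/10  =  23.70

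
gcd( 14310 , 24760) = 10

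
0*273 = 0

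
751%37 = 11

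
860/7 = 122 + 6/7 = 122.86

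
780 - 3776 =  - 2996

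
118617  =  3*39539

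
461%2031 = 461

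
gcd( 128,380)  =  4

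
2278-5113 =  - 2835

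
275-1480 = -1205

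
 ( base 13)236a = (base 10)4989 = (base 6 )35033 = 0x137d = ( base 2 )1001101111101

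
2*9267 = 18534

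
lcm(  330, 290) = 9570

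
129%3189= 129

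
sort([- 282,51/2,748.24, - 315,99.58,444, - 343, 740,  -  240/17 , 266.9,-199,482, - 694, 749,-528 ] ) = [ - 694,-528,- 343,-315, - 282,-199, - 240/17,51/2,99.58, 266.9,444,482,740,748.24, 749 ]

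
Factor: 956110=2^1*5^1*23^1*4157^1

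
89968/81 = 89968/81 = 1110.72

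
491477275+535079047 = 1026556322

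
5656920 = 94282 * 60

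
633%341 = 292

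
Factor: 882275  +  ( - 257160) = 625115 = 5^1 * 31^1 * 37^1*109^1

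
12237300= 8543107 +3694193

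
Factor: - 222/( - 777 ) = 2^1*7^( - 1 ) = 2/7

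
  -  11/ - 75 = 11/75 = 0.15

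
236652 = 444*533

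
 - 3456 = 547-4003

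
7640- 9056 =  - 1416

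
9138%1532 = 1478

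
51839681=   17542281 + 34297400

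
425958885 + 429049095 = 855007980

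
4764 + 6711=11475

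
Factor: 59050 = 2^1*5^2*1181^1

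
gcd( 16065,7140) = 1785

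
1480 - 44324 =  - 42844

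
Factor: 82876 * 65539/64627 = 5431610164/64627 = 2^2*20719^1*64627^(-1 )*65539^1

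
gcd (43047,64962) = 9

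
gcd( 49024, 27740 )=4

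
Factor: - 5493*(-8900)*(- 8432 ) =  - 2^6 * 3^1*5^2*17^1*31^1* 89^1*1831^1 = - 412221086400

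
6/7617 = 2/2539 = 0.00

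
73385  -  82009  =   - 8624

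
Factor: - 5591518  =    -  2^1*137^1*20407^1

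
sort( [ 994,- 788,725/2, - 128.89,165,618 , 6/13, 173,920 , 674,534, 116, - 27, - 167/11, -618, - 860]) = [ -860,- 788, - 618, - 128.89, - 27 ,  -  167/11, 6/13,  116  ,  165,173,  725/2,534, 618, 674, 920, 994 ]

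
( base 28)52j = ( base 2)111110011011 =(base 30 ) 4d5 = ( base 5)111440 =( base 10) 3995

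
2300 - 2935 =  - 635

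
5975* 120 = 717000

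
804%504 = 300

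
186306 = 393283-206977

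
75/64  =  1 + 11/64  =  1.17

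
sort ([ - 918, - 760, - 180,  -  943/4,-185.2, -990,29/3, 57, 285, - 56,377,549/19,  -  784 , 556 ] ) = [ - 990, - 918, - 784, - 760, - 943/4 ,  -  185.2, - 180, - 56 , 29/3 , 549/19,57, 285,377, 556 ] 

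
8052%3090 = 1872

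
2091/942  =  2 + 69/314 = 2.22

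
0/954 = 0 = 0.00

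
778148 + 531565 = 1309713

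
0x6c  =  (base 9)130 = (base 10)108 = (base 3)11000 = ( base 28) 3O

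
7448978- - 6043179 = 13492157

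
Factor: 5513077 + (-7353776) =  - 7^1 * 262957^1 = - 1840699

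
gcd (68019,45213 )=21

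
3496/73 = 3496/73 = 47.89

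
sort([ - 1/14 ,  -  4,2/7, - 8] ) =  [- 8, - 4, - 1/14,2/7] 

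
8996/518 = 4498/259 = 17.37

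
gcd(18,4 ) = 2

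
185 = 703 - 518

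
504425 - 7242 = 497183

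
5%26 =5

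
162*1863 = 301806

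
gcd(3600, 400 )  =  400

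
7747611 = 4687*1653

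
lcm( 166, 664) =664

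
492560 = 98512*5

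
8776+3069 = 11845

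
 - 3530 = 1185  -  4715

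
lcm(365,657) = 3285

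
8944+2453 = 11397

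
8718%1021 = 550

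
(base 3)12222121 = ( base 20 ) AI3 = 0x110b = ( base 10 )4363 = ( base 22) 907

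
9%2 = 1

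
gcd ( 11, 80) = 1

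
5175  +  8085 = 13260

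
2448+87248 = 89696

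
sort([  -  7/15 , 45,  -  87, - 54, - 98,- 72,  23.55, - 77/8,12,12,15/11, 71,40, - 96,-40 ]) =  [ - 98, - 96 ,-87,-72,-54, - 40,  -  77/8,  -  7/15,15/11,12,12,  23.55,40, 45,71]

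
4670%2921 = 1749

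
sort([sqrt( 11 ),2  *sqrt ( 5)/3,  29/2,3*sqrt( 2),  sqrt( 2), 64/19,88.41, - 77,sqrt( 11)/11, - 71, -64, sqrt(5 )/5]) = [ - 77, - 71, - 64, sqrt( 11)/11 , sqrt( 5)/5, sqrt(2),2*sqrt(  5)/3, sqrt (11), 64/19,  3*sqrt(2), 29/2,  88.41] 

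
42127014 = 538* 78303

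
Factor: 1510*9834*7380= 2^4*3^3*5^2* 11^1*41^1*149^1*151^1 = 109588129200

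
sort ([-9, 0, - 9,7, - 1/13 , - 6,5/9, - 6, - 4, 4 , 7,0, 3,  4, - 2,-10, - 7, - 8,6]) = [-10, - 9, - 9,-8,  -  7, - 6,- 6, - 4, - 2 , -1/13 , 0,0,5/9,3, 4,4, 6, 7,  7]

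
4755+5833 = 10588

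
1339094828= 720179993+618914835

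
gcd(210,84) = 42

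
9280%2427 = 1999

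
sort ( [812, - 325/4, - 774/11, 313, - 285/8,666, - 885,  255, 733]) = [ - 885,-325/4, - 774/11, - 285/8,255,313, 666, 733,812]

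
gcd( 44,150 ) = 2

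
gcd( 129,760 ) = 1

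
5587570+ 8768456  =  14356026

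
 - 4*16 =  -  64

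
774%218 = 120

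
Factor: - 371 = -7^1*53^1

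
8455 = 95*89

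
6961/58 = 120 + 1/58 = 120.02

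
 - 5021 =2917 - 7938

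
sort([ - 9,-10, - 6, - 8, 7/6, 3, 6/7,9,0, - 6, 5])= [ - 10, -9, - 8, - 6, - 6, 0, 6/7, 7/6 , 3 , 5, 9 ]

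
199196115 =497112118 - 297916003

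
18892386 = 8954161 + 9938225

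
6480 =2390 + 4090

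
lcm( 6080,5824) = 553280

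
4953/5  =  990 + 3/5 = 990.60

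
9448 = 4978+4470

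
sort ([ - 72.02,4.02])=[- 72.02 , 4.02 ] 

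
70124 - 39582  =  30542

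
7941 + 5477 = 13418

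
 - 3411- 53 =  - 3464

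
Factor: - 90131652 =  - 2^2* 3^2*13^1 *29^2*229^1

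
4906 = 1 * 4906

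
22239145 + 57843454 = 80082599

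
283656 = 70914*4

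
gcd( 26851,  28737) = 1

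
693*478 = 331254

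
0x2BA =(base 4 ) 22322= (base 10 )698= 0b1010111010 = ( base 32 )LQ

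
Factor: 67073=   67073^1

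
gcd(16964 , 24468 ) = 4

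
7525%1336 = 845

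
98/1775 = 98/1775  =  0.06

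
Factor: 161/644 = 2^( - 2) = 1/4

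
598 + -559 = 39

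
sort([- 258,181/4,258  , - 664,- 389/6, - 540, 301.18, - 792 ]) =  [  -  792, - 664, - 540, - 258, - 389/6, 181/4 , 258,301.18] 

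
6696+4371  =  11067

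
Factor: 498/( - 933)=  -  2^1*83^1*311^(-1)= -166/311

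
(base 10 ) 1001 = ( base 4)33221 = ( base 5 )13001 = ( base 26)1CD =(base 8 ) 1751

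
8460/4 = 2115 = 2115.00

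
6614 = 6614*1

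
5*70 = 350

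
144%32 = 16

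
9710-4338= 5372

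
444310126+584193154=1028503280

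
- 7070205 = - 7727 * 915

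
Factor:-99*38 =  - 2^1*3^2  *11^1*19^1 = -  3762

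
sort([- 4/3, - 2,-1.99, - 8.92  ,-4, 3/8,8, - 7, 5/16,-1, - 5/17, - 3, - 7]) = [ - 8.92 , - 7,-7, - 4 , - 3,  -  2, - 1.99, - 4/3, - 1,-5/17,5/16,3/8, 8]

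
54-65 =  - 11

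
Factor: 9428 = 2^2*2357^1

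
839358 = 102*8229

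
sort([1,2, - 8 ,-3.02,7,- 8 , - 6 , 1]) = [ - 8, - 8 ,-6 , - 3.02, 1, 1,2,7 ]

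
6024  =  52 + 5972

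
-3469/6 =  - 579 + 5/6=- 578.17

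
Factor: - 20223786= - 2^1* 3^1*11^1 * 306421^1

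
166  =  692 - 526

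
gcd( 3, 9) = 3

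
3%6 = 3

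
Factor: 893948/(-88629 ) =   -  2^2*3^(-1 ) * 11^2 *31^( - 1)*953^( - 1) * 1847^1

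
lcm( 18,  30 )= 90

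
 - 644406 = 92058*( - 7)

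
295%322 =295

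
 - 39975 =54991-94966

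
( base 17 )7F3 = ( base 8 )4351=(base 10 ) 2281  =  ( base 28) 2PD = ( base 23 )474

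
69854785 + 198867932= 268722717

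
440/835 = 88/167 = 0.53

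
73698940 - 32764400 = 40934540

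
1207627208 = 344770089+862857119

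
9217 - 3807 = 5410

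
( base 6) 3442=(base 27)138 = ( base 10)818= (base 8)1462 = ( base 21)1HK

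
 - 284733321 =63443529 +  - 348176850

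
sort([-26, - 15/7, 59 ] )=[ - 26, - 15/7, 59]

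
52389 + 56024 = 108413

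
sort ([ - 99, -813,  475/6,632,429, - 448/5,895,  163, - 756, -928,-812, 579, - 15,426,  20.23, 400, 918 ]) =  [ - 928, - 813, - 812, - 756,-99 ,  -  448/5,-15, 20.23, 475/6,163, 400, 426, 429, 579, 632, 895 , 918]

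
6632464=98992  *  67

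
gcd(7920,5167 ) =1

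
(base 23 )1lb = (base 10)1023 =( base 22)22B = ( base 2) 1111111111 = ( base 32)VV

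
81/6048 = 3/224 =0.01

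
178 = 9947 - 9769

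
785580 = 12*65465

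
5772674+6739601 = 12512275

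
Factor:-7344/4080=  - 3^2*5^( - 1 ) = - 9/5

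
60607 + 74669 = 135276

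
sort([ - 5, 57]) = [-5,57] 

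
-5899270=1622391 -7521661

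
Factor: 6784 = 2^7 * 53^1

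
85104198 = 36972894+48131304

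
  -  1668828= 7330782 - 8999610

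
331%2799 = 331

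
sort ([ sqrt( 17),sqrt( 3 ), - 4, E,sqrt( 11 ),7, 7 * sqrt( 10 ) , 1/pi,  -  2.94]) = [ - 4, -2.94, 1/pi, sqrt( 3 ),E,sqrt(11 ),sqrt ( 17) , 7, 7*sqrt( 10) ] 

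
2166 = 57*38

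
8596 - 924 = 7672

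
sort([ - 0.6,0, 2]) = [ - 0.6,0, 2 ] 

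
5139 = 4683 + 456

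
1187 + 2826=4013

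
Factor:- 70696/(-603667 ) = 2^3*8837^1*603667^( - 1 )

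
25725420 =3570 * 7206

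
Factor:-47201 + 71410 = 43^1*563^1 = 24209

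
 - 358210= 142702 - 500912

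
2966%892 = 290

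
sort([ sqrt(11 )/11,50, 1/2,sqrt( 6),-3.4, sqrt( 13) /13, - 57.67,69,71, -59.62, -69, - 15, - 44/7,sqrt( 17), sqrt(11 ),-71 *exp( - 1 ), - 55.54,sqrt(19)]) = [ - 69, - 59.62,  -  57.67, - 55.54,-71 * exp( - 1 ),- 15, - 44/7, - 3.4,sqrt( 13) /13,sqrt( 11 ) /11,1/2,sqrt( 6 ),sqrt( 11),sqrt( 17 ),sqrt (19), 50, 69 , 71 ]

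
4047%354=153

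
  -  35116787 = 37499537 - 72616324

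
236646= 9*26294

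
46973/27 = 1739 + 20/27=1739.74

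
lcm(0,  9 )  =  0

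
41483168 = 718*57776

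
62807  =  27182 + 35625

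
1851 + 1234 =3085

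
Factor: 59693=59693^1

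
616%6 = 4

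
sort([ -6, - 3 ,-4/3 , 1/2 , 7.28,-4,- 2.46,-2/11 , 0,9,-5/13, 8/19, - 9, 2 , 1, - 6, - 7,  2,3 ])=[-9, -7,-6, - 6 ,-4,-3,  -  2.46, -4/3 ,-5/13,  -  2/11 , 0, 8/19,1/2, 1 , 2, 2,3,7.28, 9] 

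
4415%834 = 245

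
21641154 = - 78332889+99974043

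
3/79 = 3/79  =  0.04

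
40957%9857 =1529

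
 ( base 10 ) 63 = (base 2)111111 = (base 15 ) 43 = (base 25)2D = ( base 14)47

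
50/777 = 50/777 = 0.06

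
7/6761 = 7/6761 = 0.00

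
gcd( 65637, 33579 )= 117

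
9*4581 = 41229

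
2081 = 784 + 1297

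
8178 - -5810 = 13988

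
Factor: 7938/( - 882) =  - 9 = - 3^2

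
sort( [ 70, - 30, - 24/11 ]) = [ - 30, - 24/11,70 ]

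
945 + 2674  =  3619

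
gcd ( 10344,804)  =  12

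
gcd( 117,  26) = 13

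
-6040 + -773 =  - 6813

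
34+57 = 91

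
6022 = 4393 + 1629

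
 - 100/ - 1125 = 4/45 = 0.09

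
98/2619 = 98/2619 = 0.04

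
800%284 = 232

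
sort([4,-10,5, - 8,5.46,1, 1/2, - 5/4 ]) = [-10, - 8 ,-5/4, 1/2, 1, 4 , 5,5.46]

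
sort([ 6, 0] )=[ 0,6] 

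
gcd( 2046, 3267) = 33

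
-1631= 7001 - 8632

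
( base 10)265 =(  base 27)9M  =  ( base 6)1121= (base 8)411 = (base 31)8h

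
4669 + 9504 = 14173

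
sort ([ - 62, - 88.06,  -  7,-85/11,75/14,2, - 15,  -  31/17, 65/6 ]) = [ - 88.06, - 62, - 15,-85/11 , - 7,-31/17, 2,75/14,65/6 ]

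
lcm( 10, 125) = 250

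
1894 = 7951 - 6057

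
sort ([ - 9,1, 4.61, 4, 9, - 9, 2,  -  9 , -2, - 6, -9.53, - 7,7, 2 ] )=[ - 9.53, - 9 , - 9, - 9, - 7, - 6,  -  2, 1,2, 2, 4, 4.61,7, 9]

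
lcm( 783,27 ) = 783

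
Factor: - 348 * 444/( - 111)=2^4 * 3^1*29^1 = 1392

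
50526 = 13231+37295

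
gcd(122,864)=2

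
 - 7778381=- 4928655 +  - 2849726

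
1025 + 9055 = 10080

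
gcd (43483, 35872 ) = 59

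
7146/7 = 7146/7 = 1020.86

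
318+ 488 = 806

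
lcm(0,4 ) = 0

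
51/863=51/863 = 0.06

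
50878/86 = 25439/43=591.60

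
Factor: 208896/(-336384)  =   - 2^3*3^( - 1)*17^1*73^(-1) = -  136/219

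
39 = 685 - 646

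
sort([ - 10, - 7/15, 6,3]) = [ - 10,  -  7/15,3,6] 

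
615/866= 615/866 = 0.71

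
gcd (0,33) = 33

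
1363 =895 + 468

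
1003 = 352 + 651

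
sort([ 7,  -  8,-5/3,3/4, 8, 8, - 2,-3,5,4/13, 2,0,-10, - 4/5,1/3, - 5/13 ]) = [ - 10, - 8,  -  3 , - 2,  -  5/3,  -  4/5,-5/13,0  ,  4/13,1/3 , 3/4, 2,5,7,8, 8]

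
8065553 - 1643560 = 6421993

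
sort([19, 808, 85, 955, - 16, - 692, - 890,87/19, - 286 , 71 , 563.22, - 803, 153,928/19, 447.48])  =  [ - 890, -803, - 692, - 286,-16, 87/19, 19, 928/19, 71,85, 153,447.48,563.22,808, 955 ]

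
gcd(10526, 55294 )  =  2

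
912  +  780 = 1692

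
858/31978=429/15989 = 0.03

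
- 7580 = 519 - 8099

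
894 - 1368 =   -  474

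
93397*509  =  47539073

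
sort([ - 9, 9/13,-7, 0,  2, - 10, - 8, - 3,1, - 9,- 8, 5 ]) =[ - 10, - 9,-9,-8 , - 8,  -  7,-3,0, 9/13,  1,2, 5 ] 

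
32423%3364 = 2147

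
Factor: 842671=43^1*19597^1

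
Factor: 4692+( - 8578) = - 3886= -2^1*29^1*67^1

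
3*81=243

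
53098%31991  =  21107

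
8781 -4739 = 4042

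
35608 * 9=320472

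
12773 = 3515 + 9258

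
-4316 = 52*(  -  83 ) 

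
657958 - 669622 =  - 11664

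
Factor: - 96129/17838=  - 2^ (  -  1 )*11^1 * 971^1 * 991^( - 1) = -10681/1982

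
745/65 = 149/13 = 11.46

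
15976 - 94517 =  - 78541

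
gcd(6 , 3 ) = 3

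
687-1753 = - 1066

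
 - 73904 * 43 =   -  3177872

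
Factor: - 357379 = -11^1*53^1 *613^1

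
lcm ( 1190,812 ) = 69020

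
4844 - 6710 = -1866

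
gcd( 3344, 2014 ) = 38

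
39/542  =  39/542 = 0.07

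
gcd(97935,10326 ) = 3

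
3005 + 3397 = 6402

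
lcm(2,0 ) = 0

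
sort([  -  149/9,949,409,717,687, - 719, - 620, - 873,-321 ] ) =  [ - 873,  -  719 ,-620, - 321, - 149/9 , 409, 687 , 717,949]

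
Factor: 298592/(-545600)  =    -  301/550=- 2^( - 1 ) * 5^( - 2) * 7^1*11^( - 1) * 43^1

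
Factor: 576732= 2^2 *3^1*13^1 * 3697^1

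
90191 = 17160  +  73031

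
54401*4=217604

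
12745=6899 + 5846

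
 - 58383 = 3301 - 61684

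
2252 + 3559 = 5811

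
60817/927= 60817/927 = 65.61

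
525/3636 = 175/1212 = 0.14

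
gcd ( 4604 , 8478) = 2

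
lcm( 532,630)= 23940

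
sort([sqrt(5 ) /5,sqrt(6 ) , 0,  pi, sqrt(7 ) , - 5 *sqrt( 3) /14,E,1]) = [ - 5*sqrt(3) /14,0 , sqrt(5 ) /5 , 1,sqrt(6 ), sqrt(7 ), E,  pi]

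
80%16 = 0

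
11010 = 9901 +1109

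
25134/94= 267  +  18/47 = 267.38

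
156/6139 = 156/6139= 0.03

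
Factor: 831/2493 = 3^(-1) = 1/3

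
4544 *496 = 2253824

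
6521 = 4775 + 1746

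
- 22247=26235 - 48482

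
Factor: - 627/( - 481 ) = 3^1*11^1*13^(- 1)*19^1 * 37^( - 1)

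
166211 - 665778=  - 499567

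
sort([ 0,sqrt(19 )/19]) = [ 0,sqrt(19) /19]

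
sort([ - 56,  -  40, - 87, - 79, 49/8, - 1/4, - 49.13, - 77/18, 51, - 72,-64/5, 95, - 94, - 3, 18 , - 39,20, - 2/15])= [-94, - 87,-79, - 72, - 56, - 49.13,- 40,-39, - 64/5,-77/18 , - 3, - 1/4, - 2/15, 49/8, 18 , 20,51,95]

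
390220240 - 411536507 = -21316267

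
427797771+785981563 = 1213779334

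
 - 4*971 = -3884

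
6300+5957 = 12257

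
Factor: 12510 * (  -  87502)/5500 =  - 3^2*5^( - 2)*11^(-1)*67^1*139^1*653^1 = -54732501/275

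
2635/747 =2635/747  =  3.53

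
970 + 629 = 1599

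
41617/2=41617/2 =20808.50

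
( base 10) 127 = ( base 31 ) 43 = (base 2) 1111111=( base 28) 4f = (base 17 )78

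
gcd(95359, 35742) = 1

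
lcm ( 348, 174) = 348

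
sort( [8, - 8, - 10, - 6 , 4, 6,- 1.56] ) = [ - 10, - 8, - 6, - 1.56, 4,  6, 8] 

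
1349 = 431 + 918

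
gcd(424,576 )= 8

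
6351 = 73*87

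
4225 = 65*65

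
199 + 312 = 511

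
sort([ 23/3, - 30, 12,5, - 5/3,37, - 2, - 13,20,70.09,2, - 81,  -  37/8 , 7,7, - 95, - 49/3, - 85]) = [-95, - 85, - 81, - 30, - 49/3, - 13, - 37/8  , - 2, - 5/3, 2, 5, 7,7,23/3,12, 20,37,  70.09 ]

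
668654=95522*7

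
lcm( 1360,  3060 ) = 12240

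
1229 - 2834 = -1605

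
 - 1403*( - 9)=12627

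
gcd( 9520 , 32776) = 136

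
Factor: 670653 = 3^3*59^1*421^1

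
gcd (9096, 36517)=1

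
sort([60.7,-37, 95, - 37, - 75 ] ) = [ - 75,  -  37, - 37, 60.7,95]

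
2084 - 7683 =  - 5599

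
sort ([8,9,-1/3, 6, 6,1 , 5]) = [ - 1/3, 1,5,6,6, 8, 9]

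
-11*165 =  - 1815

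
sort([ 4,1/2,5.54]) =[1/2, 4 , 5.54]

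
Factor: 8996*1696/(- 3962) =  - 2^6*7^( - 1)*13^1*53^1*173^1 * 283^(-1) = -7628608/1981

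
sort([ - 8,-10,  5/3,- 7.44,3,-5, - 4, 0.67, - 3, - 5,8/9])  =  [ - 10, - 8 , - 7.44, - 5, - 5, - 4, - 3,0.67, 8/9,5/3 , 3]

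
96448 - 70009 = 26439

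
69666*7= 487662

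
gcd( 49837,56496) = 1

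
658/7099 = 658/7099 =0.09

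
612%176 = 84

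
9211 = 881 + 8330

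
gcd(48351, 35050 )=1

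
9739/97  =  100  +  39/97  =  100.40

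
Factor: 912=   2^4* 3^1*19^1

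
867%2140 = 867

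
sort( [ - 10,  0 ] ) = [ - 10,0]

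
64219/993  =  64219/993 = 64.67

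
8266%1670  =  1586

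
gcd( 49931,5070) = 1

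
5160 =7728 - 2568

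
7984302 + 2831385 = 10815687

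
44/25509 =4/2319 = 0.00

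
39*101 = 3939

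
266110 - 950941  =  -684831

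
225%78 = 69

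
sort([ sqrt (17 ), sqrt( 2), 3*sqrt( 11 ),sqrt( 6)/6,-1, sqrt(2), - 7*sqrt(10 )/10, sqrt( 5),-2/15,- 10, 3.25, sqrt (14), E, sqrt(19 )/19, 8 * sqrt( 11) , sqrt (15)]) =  [-10,-7 * sqrt(10 )/10,  -  1,-2/15, sqrt ( 19) /19, sqrt( 6) /6,sqrt( 2),sqrt( 2),sqrt(5 ), E, 3.25,  sqrt(14 ),  sqrt(15), sqrt( 17) , 3*sqrt(11 ), 8*sqrt( 11)]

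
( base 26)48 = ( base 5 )422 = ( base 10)112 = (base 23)4k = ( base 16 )70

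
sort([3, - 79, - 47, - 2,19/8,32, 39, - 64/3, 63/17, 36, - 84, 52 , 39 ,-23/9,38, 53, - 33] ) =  [ - 84,-79, - 47, - 33, - 64/3 , - 23/9, - 2,19/8,3,63/17,32,36,38,39,39,52,53]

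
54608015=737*74095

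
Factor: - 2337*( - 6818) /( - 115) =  - 2^1*3^1 * 5^( - 1) * 7^1  *19^1*23^ (-1)*41^1 * 487^1= - 15933666/115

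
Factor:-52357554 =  - 2^1*3^2*2908753^1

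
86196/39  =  28732/13=2210.15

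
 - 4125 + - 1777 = -5902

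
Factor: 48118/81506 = 7^2 * 83^(-1) = 49/83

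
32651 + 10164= 42815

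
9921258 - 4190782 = 5730476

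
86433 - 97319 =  - 10886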